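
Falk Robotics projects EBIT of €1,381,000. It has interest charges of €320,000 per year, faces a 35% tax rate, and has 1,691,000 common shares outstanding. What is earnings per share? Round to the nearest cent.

€0.41

Interest = €320,000.00, so EBT = €1,381,000 − €320,000.00 = €1,061,000.00.
After tax at 35%: net income = €1,061,000.00 × 0.65 = €689,650.00.
Per share: €689,650.00 / 1,691,000 shares = €0.41.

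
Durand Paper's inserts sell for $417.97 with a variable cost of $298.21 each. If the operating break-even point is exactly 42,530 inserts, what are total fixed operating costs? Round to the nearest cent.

$5,093,392.80

Contribution margin per unit = $417.97 − $298.21 = $119.76.
Since BE = FC / CM, FC = 42,530 × $119.76 = $5,093,392.80.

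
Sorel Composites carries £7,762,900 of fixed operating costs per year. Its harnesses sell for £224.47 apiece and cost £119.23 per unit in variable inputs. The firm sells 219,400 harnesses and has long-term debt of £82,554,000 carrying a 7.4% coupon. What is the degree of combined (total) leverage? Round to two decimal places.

Contribution at this volume is 219,400 × £105.24 = £23,089,656.00.
Subtracting fixed costs: EBIT = £23,089,656.00 − £7,762,900 = £15,326,756.00. Interest = £6,108,996.00.
DOL = £23,089,656.00 ÷ £15,326,756.00 = 1.5065; DFL = £15,326,756.00 ÷ £9,217,760.00 = 1.6627.
Combined leverage = 1.5065 × 1.6627 = 2.5049.

2.50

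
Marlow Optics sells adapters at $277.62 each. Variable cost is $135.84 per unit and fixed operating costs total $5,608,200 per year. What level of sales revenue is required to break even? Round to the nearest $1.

Contribution margin per unit = $277.62 − $135.84 = $141.78, a CM ratio of $141.78 ÷ $277.62 = 0.5107.
Break-even revenue = fixed costs × price ÷ CM = $5,608,200 × $277.62 ÷ $141.78 = $10,981,439.

$10,981,439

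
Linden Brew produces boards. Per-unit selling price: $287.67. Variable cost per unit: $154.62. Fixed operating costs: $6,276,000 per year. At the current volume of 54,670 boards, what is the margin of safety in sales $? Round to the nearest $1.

Unit CM = price − variable cost = $287.67 − $154.62 = $133.05. Break-even units = $6,276,000 ÷ $133.05 = 47,170.24; break-even revenue = 47,170.24 × $287.67 = $13,569,462.01.
Actual sales revenue = 54,670 × $287.67 = $15,726,918.90.
Margin of safety = $15,726,918.90 − $13,569,462.01 = $2,157,457.

$2,157,457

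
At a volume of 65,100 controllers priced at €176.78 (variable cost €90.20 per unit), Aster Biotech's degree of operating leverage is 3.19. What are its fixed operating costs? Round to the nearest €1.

€3,869,475

Contribution at this volume is 65,100 × €86.58 = €5,636,358.00.
Since DOL = CM ÷ EBIT, EBIT = €5,636,358.00 ÷ 3.19 = €1,766,883.39.
And FC = contribution − EBIT = €5,636,358.00 − €1,766,883.39 = €3,869,475.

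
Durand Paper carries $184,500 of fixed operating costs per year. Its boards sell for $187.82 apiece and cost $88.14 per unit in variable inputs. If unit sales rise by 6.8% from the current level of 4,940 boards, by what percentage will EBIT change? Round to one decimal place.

Contribution at this volume is 4,940 × $99.68 = $492,419.20.
Subtracting fixed costs: EBIT = $492,419.20 − $184,500 = $307,919.20.
Degree of operating leverage = $492,419.20 / $307,919.20 = 1.5992.
%ΔEBIT = DOL × %ΔSales = 1.5992 × +6.8% = +10.9%.

+10.9%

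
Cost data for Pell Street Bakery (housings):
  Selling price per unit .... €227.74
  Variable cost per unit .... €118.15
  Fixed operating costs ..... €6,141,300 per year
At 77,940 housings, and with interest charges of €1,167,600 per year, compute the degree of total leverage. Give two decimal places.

Total contribution margin = 77,940 × €109.59 = €8,541,444.60.
Operating income = contribution − fixed costs = €8,541,444.60 − €6,141,300 = €2,400,144.60. Interest = €1,167,600.00.
DOL = €8,541,444.60 ÷ €2,400,144.60 = 3.5587; DFL = €2,400,144.60 ÷ €1,232,544.60 = 1.9473.
Combined leverage = 3.5587 × 1.9473 = 6.9299.

6.93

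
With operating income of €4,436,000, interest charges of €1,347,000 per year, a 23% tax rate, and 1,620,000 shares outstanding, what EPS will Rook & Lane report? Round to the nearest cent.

€1.47

Interest = €1,347,000.00, so EBT = €4,436,000 − €1,347,000.00 = €3,089,000.00.
After tax at 23%: net income = €3,089,000.00 × 0.77 = €2,378,530.00.
EPS = €2,378,530.00 ÷ 1,620,000 = €1.47.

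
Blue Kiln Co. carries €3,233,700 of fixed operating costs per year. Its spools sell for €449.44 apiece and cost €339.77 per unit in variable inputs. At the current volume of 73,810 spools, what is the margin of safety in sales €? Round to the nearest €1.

€19,921,100

Unit CM = price − variable cost = €449.44 − €339.77 = €109.67. Break-even units = €3,233,700 ÷ €109.67 = 29,485.73; break-even revenue = 29,485.73 × €449.44 = €13,252,066.45.
Current sales = 73,810 × €449.44 = €33,173,166.40.
Margin of safety = €33,173,166.40 − €13,252,066.45 = €19,921,100.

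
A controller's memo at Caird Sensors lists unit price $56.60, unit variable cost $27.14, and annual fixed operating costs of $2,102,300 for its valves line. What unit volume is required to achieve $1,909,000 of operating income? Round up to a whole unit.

136,161 valves

Each unit contributes $56.60 − $27.14 = $29.46.
Units = (FC + target) / CM = ($2,102,300 + $1,909,000) / $29.46 = 136,160.90, so 136,161 valves.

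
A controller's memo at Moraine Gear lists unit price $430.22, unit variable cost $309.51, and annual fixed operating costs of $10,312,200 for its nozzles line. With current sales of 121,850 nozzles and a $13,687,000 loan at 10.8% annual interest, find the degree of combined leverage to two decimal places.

5.04

Contribution at this volume is 121,850 × $120.71 = $14,708,513.50.
Subtracting fixed costs: EBIT = $14,708,513.50 − $10,312,200 = $4,396,313.50. Interest = $1,478,196.00, so EBIT − I = $2,918,117.50.
Degree of total leverage = total CM / (EBIT − interest) = $14,708,513.50 / $2,918,117.50 = 5.0404.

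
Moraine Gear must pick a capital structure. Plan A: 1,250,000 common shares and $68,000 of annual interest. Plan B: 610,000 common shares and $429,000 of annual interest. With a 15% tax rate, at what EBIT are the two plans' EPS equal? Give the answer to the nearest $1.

At indifference, (EBIT − 68,000)(1 − t)/1,250,000 = (EBIT − 429,000)(1 − t)/610,000.
The (1 − t) factor cancels: (EBIT − 68,000) × 610,000 = (EBIT − 429,000) × 1,250,000.
Solving, EBIT = (429,000·1,250,000 − 68,000·610,000) / (1,250,000 − 610,000) = 494,770,000,000 / 640,000 = 773,078.12.

$773,078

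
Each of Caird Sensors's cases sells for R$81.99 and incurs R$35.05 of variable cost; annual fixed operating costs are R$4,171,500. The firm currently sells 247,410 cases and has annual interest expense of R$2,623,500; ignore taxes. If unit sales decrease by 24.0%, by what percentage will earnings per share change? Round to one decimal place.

At 247,410 units, contribution = 247,410 × R$46.94 = R$11,613,425.40.
Operating income = contribution − fixed costs = R$11,613,425.40 − R$4,171,500 = R$7,441,925.40.
Interest = R$2,623,500.00, so EBIT − I = R$4,818,425.40.
Degree of combined leverage = contribution ÷ (EBIT − I) = R$11,613,425.40 ÷ R$4,818,425.40 = 2.4102.
%ΔEPS = DCL × %ΔSales = 2.4102 × -24.0% = -57.8%.

-57.8%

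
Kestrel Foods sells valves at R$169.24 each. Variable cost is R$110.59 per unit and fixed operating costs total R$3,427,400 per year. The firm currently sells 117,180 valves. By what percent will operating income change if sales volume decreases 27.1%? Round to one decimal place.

Contribution at this volume is 117,180 × R$58.65 = R$6,872,607.00.
EBIT = R$6,872,607.00 − R$3,427,400 = R$3,445,207.00.
Degree of operating leverage = R$6,872,607.00 / R$3,445,207.00 = 1.9948.
%ΔEBIT = DOL × %ΔSales = 1.9948 × -27.1% = -54.1%.

-54.1%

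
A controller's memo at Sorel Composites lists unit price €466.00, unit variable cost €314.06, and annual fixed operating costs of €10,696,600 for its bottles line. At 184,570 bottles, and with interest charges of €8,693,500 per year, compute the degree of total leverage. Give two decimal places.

3.24

Contribution at this volume is 184,570 × €151.94 = €28,043,565.80.
Subtracting fixed costs: EBIT = €28,043,565.80 − €10,696,600 = €17,346,965.80. Interest = €8,693,500.00.
DOL = €28,043,565.80 ÷ €17,346,965.80 = 1.6166; DFL = €17,346,965.80 ÷ €8,653,465.80 = 2.0046.
Combined leverage = 1.6166 × 2.0046 = 3.2406.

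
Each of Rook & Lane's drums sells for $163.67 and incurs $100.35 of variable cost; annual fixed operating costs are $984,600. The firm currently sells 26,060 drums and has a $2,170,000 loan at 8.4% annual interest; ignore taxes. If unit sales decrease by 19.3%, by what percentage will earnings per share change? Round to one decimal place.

-65.9%

Total contribution margin = 26,060 × $63.32 = $1,650,119.20.
EBIT = $1,650,119.20 − $984,600 = $665,519.20.
After interest of $182,280.00, pre-tax earnings = $483,239.20.
DCL = total CM / (EBIT − I) = $1,650,119.20 / $483,239.20 = 3.4147.
%ΔEPS = DCL × %ΔSales = 3.4147 × -19.3% = -65.9%.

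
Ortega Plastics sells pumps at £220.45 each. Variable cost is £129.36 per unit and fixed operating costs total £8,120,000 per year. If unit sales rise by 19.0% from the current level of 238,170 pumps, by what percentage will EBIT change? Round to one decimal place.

Total contribution margin = 238,170 × £91.09 = £21,694,905.30.
Subtracting fixed costs: EBIT = £21,694,905.30 − £8,120,000 = £13,574,905.30.
DOL = contribution ÷ EBIT = £21,694,905.30 ÷ £13,574,905.30 = 1.5982.
So EBIT moves 1.5982 × (+19.0%) = +30.4%.

+30.4%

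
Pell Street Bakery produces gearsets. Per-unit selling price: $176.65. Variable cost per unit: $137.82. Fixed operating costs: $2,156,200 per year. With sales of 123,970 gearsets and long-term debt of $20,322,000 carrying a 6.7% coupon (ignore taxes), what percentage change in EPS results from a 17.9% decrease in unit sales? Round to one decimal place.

Contribution at this volume is 123,970 × $38.83 = $4,813,755.10.
Subtracting fixed costs: EBIT = $4,813,755.10 − $2,156,200 = $2,657,555.10.
Interest = $1,361,574.00, so EBIT − I = $1,295,981.10.
Degree of combined leverage = contribution ÷ (EBIT − I) = $4,813,755.10 ÷ $1,295,981.10 = 3.7144.
EPS therefore changes by 3.7144 × (-17.9%) = -66.5%.

-66.5%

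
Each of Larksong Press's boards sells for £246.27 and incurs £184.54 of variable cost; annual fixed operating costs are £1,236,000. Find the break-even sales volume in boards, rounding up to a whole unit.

20,023 boards

Each unit contributes £246.27 − £184.54 = £61.73.
Break-even Q = £1,236,000 / £61.73 = 20,022.68 → 20,023 boards.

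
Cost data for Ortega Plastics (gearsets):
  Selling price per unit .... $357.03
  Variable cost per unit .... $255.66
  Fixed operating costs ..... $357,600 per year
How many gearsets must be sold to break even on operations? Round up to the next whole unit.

Each unit contributes $357.03 − $255.66 = $101.37.
Units to break even: $357,600 ÷ $101.37 = 3,527.67, rounded up to 3,528.

3,528 gearsets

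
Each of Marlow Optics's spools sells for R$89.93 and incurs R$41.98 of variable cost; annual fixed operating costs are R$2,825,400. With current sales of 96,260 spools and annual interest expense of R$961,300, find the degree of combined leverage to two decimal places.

5.57

At 96,260 units, contribution = 96,260 × R$47.95 = R$4,615,667.00.
Operating income = contribution − fixed costs = R$4,615,667.00 − R$2,825,400 = R$1,790,267.00. Interest = R$961,300.00.
DOL = R$4,615,667.00 ÷ R$1,790,267.00 = 2.5782; DFL = R$1,790,267.00 ÷ R$828,967.00 = 2.1596.
DCL = DOL × DFL = 2.5782 × 2.1596 = 5.5679.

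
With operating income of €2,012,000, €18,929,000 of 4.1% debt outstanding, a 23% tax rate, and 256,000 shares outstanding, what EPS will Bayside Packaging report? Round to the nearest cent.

Pre-tax income = €2,012,000 − €776,089.00 = €1,235,911.00.
Net income = €1,235,911.00 × (1 − 0.23) = €951,651.47.
Per share: €951,651.47 / 256,000 shares = €3.72.

€3.72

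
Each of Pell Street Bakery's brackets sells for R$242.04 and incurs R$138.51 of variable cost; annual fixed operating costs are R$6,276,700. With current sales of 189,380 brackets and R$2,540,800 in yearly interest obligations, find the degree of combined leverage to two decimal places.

Total contribution margin = 189,380 × R$103.53 = R$19,606,511.40.
Subtracting fixed costs: EBIT = R$19,606,511.40 − R$6,276,700 = R$13,329,811.40. Interest = R$2,540,800.00, so EBIT − I = R$10,789,011.40.
DCL = contribution ÷ (EBIT − I) = R$19,606,511.40 ÷ R$10,789,011.40 = 1.8173.

1.82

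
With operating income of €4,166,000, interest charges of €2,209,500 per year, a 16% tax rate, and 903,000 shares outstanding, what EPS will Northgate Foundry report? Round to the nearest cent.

€1.82

Pre-tax income = €4,166,000 − €2,209,500.00 = €1,956,500.00.
Net income = €1,956,500.00 × (1 − 0.16) = €1,643,460.00.
Per share: €1,643,460.00 / 903,000 shares = €1.82.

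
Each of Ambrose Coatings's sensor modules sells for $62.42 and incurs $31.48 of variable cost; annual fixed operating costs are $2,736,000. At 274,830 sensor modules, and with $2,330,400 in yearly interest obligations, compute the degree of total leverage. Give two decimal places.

2.47

Total contribution margin = 274,830 × $30.94 = $8,503,240.20.
Subtracting fixed costs: EBIT = $8,503,240.20 − $2,736,000 = $5,767,240.20. Interest = $2,330,400.00, so EBIT − I = $3,436,840.20.
Degree of total leverage = total CM / (EBIT − interest) = $8,503,240.20 / $3,436,840.20 = 2.4741.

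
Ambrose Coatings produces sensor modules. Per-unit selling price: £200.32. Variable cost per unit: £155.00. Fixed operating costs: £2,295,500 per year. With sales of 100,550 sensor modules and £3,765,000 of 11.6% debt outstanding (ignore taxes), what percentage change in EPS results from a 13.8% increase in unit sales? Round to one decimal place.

Total contribution margin = 100,550 × £45.32 = £4,556,926.00.
EBIT = £4,556,926.00 − £2,295,500 = £2,261,426.00.
Interest = £436,740.00, so EBIT − I = £1,824,686.00.
Degree of combined leverage = contribution ÷ (EBIT − I) = £4,556,926.00 ÷ £1,824,686.00 = 2.4974.
%ΔEPS = DCL × %ΔSales = 2.4974 × +13.8% = +34.5%.

+34.5%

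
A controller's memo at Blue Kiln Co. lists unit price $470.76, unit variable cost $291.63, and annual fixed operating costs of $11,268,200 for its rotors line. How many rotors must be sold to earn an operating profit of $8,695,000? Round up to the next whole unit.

Unit CM = price − variable cost = $470.76 − $291.63 = $179.13.
Required volume = (fixed costs + target profit) ÷ CM = ($11,268,200 + $8,695,000) ÷ $179.13 = 111,445.32, so 111,446 rotors.

111,446 rotors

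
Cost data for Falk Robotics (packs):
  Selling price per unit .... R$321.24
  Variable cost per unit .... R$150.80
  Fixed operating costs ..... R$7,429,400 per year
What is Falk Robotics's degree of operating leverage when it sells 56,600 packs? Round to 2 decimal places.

4.35

Contribution at this volume is 56,600 × R$170.44 = R$9,646,904.00.
Subtracting fixed costs: EBIT = R$9,646,904.00 − R$7,429,400 = R$2,217,504.00.
Degree of operating leverage = R$9,646,904.00 / R$2,217,504.00 = 4.3503.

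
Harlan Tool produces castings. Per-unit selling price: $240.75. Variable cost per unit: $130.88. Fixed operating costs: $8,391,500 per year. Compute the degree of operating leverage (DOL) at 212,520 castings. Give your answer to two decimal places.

At 212,520 units, contribution = 212,520 × $109.87 = $23,349,572.40.
Subtracting fixed costs: EBIT = $23,349,572.40 − $8,391,500 = $14,958,072.40.
So DOL = total CM / EBIT = $23,349,572.40 / $14,958,072.40 = 1.5610.

1.56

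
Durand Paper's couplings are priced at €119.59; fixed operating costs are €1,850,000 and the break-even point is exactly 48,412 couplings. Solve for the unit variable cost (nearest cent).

At break-even, FC = Q × (P − VC), so P − VC = €1,850,000 ÷ 48,412 = €38.2137.
Hence VC = price − CM = €119.59 − €38.2137 = €81.38.

€81.38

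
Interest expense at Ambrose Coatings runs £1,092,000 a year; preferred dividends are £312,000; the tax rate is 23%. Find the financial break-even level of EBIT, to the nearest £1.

£1,497,195

Preferred dividends are paid after tax, so their pre-tax equivalent is £312,000 ÷ (1 − 0.23) = £405,194.81.
Financial break-even EBIT = interest + D_p ÷ (1 − t) = £1,092,000 + £405,194.81 = £1,497,194.81.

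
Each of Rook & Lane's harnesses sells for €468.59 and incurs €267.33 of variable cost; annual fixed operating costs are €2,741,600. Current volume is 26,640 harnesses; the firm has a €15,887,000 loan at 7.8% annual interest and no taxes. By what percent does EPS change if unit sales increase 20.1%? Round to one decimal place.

+78.0%

At 26,640 units, contribution = 26,640 × €201.26 = €5,361,566.40.
Operating income = contribution − fixed costs = €5,361,566.40 − €2,741,600 = €2,619,966.40.
After interest of €1,239,186.00, pre-tax earnings = €1,380,780.40.
DCL = total CM / (EBIT − I) = €5,361,566.40 / €1,380,780.40 = 3.8830.
%ΔEPS = DCL × %ΔSales = 3.8830 × +20.1% = +78.0%.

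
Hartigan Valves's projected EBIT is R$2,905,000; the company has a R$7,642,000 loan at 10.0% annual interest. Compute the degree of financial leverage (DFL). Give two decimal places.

Annual interest charges come to R$764,200.00.
Degree of financial leverage = EBIT / (EBIT − interest) = R$2,905,000 / R$2,140,800.00 = 1.3570.

1.36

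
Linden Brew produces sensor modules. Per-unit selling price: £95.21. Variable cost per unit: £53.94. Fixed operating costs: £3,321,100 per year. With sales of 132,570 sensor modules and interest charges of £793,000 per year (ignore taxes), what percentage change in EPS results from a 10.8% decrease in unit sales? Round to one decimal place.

Total contribution margin = 132,570 × £41.27 = £5,471,163.90.
EBIT = £5,471,163.90 − £3,321,100 = £2,150,063.90.
After interest of £793,000.00, pre-tax earnings = £1,357,063.90.
Degree of combined leverage = contribution ÷ (EBIT − I) = £5,471,163.90 ÷ £1,357,063.90 = 4.0316.
%ΔEPS = DCL × %ΔSales = 4.0316 × -10.8% = -43.5%.

-43.5%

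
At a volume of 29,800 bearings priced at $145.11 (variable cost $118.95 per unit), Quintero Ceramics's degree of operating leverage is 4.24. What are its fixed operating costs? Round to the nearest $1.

Contribution at this volume is 29,800 × $26.16 = $779,568.00.
Since DOL = CM ÷ EBIT, EBIT = $779,568.00 ÷ 4.24 = $183,860.38.
Fixed costs = CM − EBIT = $779,568.00 − $183,860.38 = $595,708.

$595,708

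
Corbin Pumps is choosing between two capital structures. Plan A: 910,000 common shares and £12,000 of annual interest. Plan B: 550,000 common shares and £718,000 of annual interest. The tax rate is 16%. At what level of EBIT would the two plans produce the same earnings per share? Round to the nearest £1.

At indifference, (EBIT − 12,000)(1 − t)/910,000 = (EBIT − 718,000)(1 − t)/550,000.
The (1 − t) factor cancels: (EBIT − 12,000) × 550,000 = (EBIT − 718,000) × 910,000.
Solving, EBIT = (718,000·910,000 − 12,000·550,000) / (910,000 − 550,000) = 646,780,000,000 / 360,000 = 1,796,611.11.

£1,796,611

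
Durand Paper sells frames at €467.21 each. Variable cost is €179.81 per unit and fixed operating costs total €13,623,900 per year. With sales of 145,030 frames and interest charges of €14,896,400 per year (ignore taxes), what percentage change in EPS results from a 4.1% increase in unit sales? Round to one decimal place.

+13.0%

Total contribution margin = 145,030 × €287.40 = €41,681,622.00.
EBIT = €41,681,622.00 − €13,623,900 = €28,057,722.00.
After interest of €14,896,400.00, pre-tax earnings = €13,161,322.00.
DCL = total CM / (EBIT − I) = €41,681,622.00 / €13,161,322.00 = 3.1670.
%ΔEPS = DCL × %ΔSales = 3.1670 × +4.1% = +13.0%.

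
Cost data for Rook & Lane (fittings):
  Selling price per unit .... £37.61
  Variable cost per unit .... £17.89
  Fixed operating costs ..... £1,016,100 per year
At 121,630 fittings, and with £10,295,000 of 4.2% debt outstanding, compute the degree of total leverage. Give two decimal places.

Total contribution margin = 121,630 × £19.72 = £2,398,543.60.
Subtracting fixed costs: EBIT = £2,398,543.60 − £1,016,100 = £1,382,443.60. Interest = £432,390.00.
DOL = £2,398,543.60 ÷ £1,382,443.60 = 1.7350; DFL = £1,382,443.60 ÷ £950,053.60 = 1.4551.
Combined leverage = 1.7350 × 1.4551 = 2.5246.

2.52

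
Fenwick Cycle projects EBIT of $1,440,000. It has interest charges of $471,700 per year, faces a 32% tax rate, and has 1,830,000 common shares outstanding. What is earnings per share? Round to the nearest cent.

Pre-tax income = $1,440,000 − $471,700.00 = $968,300.00.
After tax at 32%: net income = $968,300.00 × 0.68 = $658,444.00.
Per share: $658,444.00 / 1,830,000 shares = $0.36.

$0.36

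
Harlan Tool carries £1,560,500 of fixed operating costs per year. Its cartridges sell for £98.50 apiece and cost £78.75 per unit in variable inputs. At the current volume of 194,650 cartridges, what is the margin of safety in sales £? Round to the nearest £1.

£11,390,278

Each unit contributes £98.50 − £78.75 = £19.75. Break-even units = £1,560,500 ÷ £19.75 = 79,012.66; break-even revenue = 79,012.66 × £98.50 = £7,782,746.84.
Actual sales revenue = 194,650 × £98.50 = £19,173,025.00.
Margin of safety = £19,173,025.00 − £7,782,746.84 = £11,390,278.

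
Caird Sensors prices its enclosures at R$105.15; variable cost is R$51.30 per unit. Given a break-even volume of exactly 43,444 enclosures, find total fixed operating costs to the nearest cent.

R$2,339,459.40

Each unit contributes R$105.15 − R$51.30 = R$53.85.
Since BE = FC / CM, FC = 43,444 × R$53.85 = R$2,339,459.40.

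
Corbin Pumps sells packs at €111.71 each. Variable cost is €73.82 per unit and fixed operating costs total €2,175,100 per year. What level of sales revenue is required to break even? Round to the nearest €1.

CM per unit = €111.71 − €73.82 = €37.89; CM ratio = €37.89 / €111.71 = 0.3392.
Break-even revenue = fixed costs × price ÷ CM = €2,175,100 × €111.71 ÷ €37.89 = €6,412,785.

€6,412,785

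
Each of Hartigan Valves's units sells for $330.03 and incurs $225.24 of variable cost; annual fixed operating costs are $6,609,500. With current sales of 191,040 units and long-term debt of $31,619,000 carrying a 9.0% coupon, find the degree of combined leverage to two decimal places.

Total contribution margin = 191,040 × $104.79 = $20,019,081.60.
Operating income = contribution − fixed costs = $20,019,081.60 − $6,609,500 = $13,409,581.60. Interest = $2,845,710.00.
DOL = $20,019,081.60 ÷ $13,409,581.60 = 1.4929; DFL = $13,409,581.60 ÷ $10,563,871.60 = 1.2694.
Combined leverage = 1.4929 × 1.2694 = 1.8951.

1.90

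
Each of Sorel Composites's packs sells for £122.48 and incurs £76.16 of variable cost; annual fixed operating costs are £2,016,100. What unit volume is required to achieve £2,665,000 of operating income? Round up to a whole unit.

Contribution margin per unit = £122.48 − £76.16 = £46.32.
Units = (FC + target) / CM = (£2,016,100 + £2,665,000) / £46.32 = 101,060.02, so 101,061 packs.

101,061 packs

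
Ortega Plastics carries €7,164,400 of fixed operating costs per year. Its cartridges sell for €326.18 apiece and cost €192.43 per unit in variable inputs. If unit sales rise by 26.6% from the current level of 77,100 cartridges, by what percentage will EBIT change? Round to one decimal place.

At 77,100 units, contribution = 77,100 × €133.75 = €10,312,125.00.
Operating income = contribution − fixed costs = €10,312,125.00 − €7,164,400 = €3,147,725.00.
Degree of operating leverage = €10,312,125.00 / €3,147,725.00 = 3.2761.
%ΔEBIT = DOL × %ΔSales = 3.2761 × +26.6% = +87.1%.

+87.1%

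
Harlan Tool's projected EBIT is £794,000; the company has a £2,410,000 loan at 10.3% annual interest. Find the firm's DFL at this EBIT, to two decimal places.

1.45

Interest = £248,230.00.
DFL = EBIT ÷ (EBIT − I) = £794,000 ÷ (£794,000 − £248,230.00) = £794,000 ÷ £545,770.00 = 1.4548.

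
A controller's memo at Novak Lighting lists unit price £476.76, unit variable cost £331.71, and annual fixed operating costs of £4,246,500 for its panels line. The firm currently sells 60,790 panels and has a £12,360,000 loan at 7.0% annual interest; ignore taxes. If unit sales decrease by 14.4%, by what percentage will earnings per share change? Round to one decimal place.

-34.3%

Total contribution margin = 60,790 × £145.05 = £8,817,589.50.
EBIT = £8,817,589.50 − £4,246,500 = £4,571,089.50.
Interest = £865,200.00, so EBIT − I = £3,705,889.50.
DCL = total CM / (EBIT − I) = £8,817,589.50 / £3,705,889.50 = 2.3793.
EPS therefore changes by 2.3793 × (-14.4%) = -34.3%.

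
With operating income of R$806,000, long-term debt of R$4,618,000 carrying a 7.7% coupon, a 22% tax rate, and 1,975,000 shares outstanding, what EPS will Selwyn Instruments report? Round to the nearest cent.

Pre-tax income = R$806,000 − R$355,586.00 = R$450,414.00.
After tax at 22%: net income = R$450,414.00 × 0.78 = R$351,322.92.
Per share: R$351,322.92 / 1,975,000 shares = R$0.18.

R$0.18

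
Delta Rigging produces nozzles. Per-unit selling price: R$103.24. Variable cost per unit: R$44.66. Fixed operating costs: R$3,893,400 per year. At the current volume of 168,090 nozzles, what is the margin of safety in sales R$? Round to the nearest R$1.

Unit CM = price − variable cost = R$103.24 − R$44.66 = R$58.58. Break-even units = R$3,893,400 ÷ R$58.58 = 66,462.96; break-even revenue = 66,462.96 × R$103.24 = R$6,861,635.64.
Actual sales revenue = 168,090 × R$103.24 = R$17,353,611.60.
Margin of safety = R$17,353,611.60 − R$6,861,635.64 = R$10,491,976.

R$10,491,976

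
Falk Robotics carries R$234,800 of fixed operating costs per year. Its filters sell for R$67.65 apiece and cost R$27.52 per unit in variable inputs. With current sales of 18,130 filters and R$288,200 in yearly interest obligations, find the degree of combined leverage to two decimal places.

At 18,130 units, contribution = 18,130 × R$40.13 = R$727,556.90.
EBIT = R$727,556.90 − R$234,800 = R$492,756.90. Interest = R$288,200.00, so EBIT − I = R$204,556.90.
Degree of total leverage = total CM / (EBIT − interest) = R$727,556.90 / R$204,556.90 = 3.5567.

3.56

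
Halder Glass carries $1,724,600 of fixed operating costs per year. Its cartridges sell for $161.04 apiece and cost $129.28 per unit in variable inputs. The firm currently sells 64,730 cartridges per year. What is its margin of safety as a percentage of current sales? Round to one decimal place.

16.1%

Contribution margin per unit = $161.04 − $129.28 = $31.76. Break-even units = $1,724,600 ÷ $31.76 = 54,301.01; break-even revenue = 54,301.01 × $161.04 = $8,744,634.26.
Actual sales revenue = 64,730 × $161.04 = $10,424,119.20.
Margin of safety = ($10,424,119.20 − $8,744,634.26) ÷ $10,424,119.20 = 16.1%.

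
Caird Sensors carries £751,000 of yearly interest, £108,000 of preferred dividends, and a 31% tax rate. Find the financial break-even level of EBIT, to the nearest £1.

Grossing the preferred dividend up to pre-tax terms: £108,000 / (1 − 0.31) = £156,521.74.
EPS = 0 when EBIT covers interest plus the pre-tax preferred burden: £751,000 + £156,521.74 = £907,521.74.

£907,522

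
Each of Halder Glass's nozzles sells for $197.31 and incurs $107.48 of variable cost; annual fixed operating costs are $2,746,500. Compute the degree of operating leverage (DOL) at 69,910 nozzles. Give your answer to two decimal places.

Total contribution margin = 69,910 × $89.83 = $6,280,015.30.
EBIT = $6,280,015.30 − $2,746,500 = $3,533,515.30.
Degree of operating leverage = $6,280,015.30 / $3,533,515.30 = 1.7773.

1.78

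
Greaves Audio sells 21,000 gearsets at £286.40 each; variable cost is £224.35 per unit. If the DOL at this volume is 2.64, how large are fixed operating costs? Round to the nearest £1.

£809,470

Contribution at this volume is 21,000 × £62.05 = £1,303,050.00.
Since DOL = CM ÷ EBIT, EBIT = £1,303,050.00 ÷ 2.64 = £493,579.55.
Fixed costs = CM − EBIT = £1,303,050.00 − £493,579.55 = £809,470.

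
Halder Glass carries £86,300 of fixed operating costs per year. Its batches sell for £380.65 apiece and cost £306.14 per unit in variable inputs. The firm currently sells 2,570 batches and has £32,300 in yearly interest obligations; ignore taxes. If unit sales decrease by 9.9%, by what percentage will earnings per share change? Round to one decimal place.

-26.0%

At 2,570 units, contribution = 2,570 × £74.51 = £191,490.70.
Subtracting fixed costs: EBIT = £191,490.70 − £86,300 = £105,190.70.
Interest = £32,300.00, so EBIT − I = £72,890.70.
DCL = total CM / (EBIT − I) = £191,490.70 / £72,890.70 = 2.6271.
EPS therefore changes by 2.6271 × (-9.9%) = -26.0%.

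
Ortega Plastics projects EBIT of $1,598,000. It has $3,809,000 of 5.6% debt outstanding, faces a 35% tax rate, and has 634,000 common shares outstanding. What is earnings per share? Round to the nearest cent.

Interest = $213,304.00, so EBT = $1,598,000 − $213,304.00 = $1,384,696.00.
After tax at 35%: net income = $1,384,696.00 × 0.65 = $900,052.40.
EPS = $900,052.40 ÷ 634,000 = $1.42.

$1.42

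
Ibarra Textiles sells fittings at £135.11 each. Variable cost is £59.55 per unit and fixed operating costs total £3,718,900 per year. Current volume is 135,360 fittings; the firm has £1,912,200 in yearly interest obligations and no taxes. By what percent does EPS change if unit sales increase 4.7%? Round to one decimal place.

+10.5%

Contribution at this volume is 135,360 × £75.56 = £10,227,801.60.
Subtracting fixed costs: EBIT = £10,227,801.60 − £3,718,900 = £6,508,901.60.
Interest = £1,912,200.00, so EBIT − I = £4,596,701.60.
DCL = total CM / (EBIT − I) = £10,227,801.60 / £4,596,701.60 = 2.2250.
%ΔEPS = DCL × %ΔSales = 2.2250 × +4.7% = +10.5%.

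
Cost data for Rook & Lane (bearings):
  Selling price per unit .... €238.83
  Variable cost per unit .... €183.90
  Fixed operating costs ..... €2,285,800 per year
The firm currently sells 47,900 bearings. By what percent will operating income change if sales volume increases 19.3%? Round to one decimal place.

+147.0%

At 47,900 units, contribution = 47,900 × €54.93 = €2,631,147.00.
EBIT = €2,631,147.00 − €2,285,800 = €345,347.00.
DOL = contribution ÷ EBIT = €2,631,147.00 ÷ €345,347.00 = 7.6189.
So EBIT moves 7.6189 × (+19.3%) = +147.0%.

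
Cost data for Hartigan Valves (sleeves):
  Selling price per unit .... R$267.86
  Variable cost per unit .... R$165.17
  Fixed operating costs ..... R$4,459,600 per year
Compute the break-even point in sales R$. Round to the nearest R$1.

Contribution margin per unit = R$267.86 − R$165.17 = R$102.69, a CM ratio of R$102.69 ÷ R$267.86 = 0.3834.
Break-even sales = FC ÷ CM ratio = R$4,459,600 × R$267.86 / R$102.69 = R$11,632,568.

R$11,632,568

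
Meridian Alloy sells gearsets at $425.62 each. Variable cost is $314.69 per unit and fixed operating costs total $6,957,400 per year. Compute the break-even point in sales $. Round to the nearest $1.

Contribution margin per unit = $425.62 − $314.69 = $110.93, a CM ratio of $110.93 ÷ $425.62 = 0.2606.
Break-even sales = FC ÷ CM ratio = $6,957,400 × $425.62 / $110.93 = $26,694,389.

$26,694,389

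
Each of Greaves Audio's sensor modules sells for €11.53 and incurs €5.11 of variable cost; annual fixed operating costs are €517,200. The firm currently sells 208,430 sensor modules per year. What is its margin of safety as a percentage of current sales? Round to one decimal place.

Contribution margin per unit = €11.53 − €5.11 = €6.42. Break-even units = €517,200 ÷ €6.42 = 80,560.75; break-even revenue = 80,560.75 × €11.53 = €928,865.42.
Actual sales revenue = 208,430 × €11.53 = €2,403,197.90.
Margin of safety = (€2,403,197.90 − €928,865.42) ÷ €2,403,197.90 = 61.3%.

61.3%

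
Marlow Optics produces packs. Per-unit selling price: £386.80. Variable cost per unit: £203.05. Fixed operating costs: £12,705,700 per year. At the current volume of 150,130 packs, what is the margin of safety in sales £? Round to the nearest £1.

£31,324,353

Contribution margin per unit = £386.80 − £203.05 = £183.75. Break-even units = £12,705,700 ÷ £183.75 = 69,146.67; break-even revenue = 69,146.67 × £386.80 = £26,745,930.67.
Current sales = 150,130 × £386.80 = £58,070,284.00.
Margin of safety = £58,070,284.00 − £26,745,930.67 = £31,324,353.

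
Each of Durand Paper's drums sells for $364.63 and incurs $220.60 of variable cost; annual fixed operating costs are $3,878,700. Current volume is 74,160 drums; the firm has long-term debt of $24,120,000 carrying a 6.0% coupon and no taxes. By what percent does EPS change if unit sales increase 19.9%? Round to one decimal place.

+39.7%

Contribution at this volume is 74,160 × $144.03 = $10,681,264.80.
EBIT = $10,681,264.80 − $3,878,700 = $6,802,564.80.
After interest of $1,447,200.00, pre-tax earnings = $5,355,364.80.
Degree of combined leverage = contribution ÷ (EBIT − I) = $10,681,264.80 ÷ $5,355,364.80 = 1.9945.
%ΔEPS = DCL × %ΔSales = 1.9945 × +19.9% = +39.7%.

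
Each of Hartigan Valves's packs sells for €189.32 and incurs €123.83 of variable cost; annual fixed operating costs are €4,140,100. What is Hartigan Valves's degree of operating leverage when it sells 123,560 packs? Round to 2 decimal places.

Contribution at this volume is 123,560 × €65.49 = €8,091,944.40.
Subtracting fixed costs: EBIT = €8,091,944.40 − €4,140,100 = €3,951,844.40.
So DOL = total CM / EBIT = €8,091,944.40 / €3,951,844.40 = 2.0476.

2.05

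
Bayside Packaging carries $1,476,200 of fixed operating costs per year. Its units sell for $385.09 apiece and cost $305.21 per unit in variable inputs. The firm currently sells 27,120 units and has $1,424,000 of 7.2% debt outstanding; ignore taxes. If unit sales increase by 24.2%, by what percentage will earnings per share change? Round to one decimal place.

+89.2%

At 27,120 units, contribution = 27,120 × $79.88 = $2,166,345.60.
EBIT = $2,166,345.60 − $1,476,200 = $690,145.60.
Interest = $102,528.00, so EBIT − I = $587,617.60.
DCL = total CM / (EBIT − I) = $2,166,345.60 / $587,617.60 = 3.6867.
EPS therefore changes by 3.6867 × (+24.2%) = +89.2%.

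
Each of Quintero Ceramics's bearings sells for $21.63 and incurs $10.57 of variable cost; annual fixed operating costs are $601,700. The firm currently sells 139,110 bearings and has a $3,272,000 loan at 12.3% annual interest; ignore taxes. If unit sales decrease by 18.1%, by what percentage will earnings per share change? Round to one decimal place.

-52.1%

At 139,110 units, contribution = 139,110 × $11.06 = $1,538,556.60.
EBIT = $1,538,556.60 − $601,700 = $936,856.60.
After interest of $402,456.00, pre-tax earnings = $534,400.60.
Degree of combined leverage = contribution ÷ (EBIT − I) = $1,538,556.60 ÷ $534,400.60 = 2.8790.
EPS therefore changes by 2.8790 × (-18.1%) = -52.1%.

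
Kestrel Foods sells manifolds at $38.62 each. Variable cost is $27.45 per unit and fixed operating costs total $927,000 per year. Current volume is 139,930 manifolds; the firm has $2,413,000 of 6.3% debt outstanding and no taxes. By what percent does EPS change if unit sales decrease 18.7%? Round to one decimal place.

Contribution at this volume is 139,930 × $11.17 = $1,563,018.10.
Subtracting fixed costs: EBIT = $1,563,018.10 − $927,000 = $636,018.10.
After interest of $152,019.00, pre-tax earnings = $483,999.10.
DCL = total CM / (EBIT − I) = $1,563,018.10 / $483,999.10 = 3.2294.
EPS therefore changes by 3.2294 × (-18.7%) = -60.4%.

-60.4%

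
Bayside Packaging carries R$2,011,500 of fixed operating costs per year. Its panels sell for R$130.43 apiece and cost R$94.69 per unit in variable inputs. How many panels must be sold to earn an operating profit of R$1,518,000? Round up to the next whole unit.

98,755 panels

Contribution margin per unit = R$130.43 − R$94.69 = R$35.74.
Required volume = (fixed costs + target profit) ÷ CM = (R$2,011,500 + R$1,518,000) ÷ R$35.74 = 98,754.90, so 98,755 panels.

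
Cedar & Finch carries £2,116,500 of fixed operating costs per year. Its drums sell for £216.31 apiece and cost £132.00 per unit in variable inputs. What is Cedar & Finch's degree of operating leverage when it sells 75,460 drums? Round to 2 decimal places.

Contribution at this volume is 75,460 × £84.31 = £6,362,032.60.
Operating income = contribution − fixed costs = £6,362,032.60 − £2,116,500 = £4,245,532.60.
Degree of operating leverage = £6,362,032.60 / £4,245,532.60 = 1.4985.

1.50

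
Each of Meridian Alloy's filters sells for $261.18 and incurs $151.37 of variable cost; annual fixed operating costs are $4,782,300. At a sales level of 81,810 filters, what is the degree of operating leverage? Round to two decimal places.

2.14

Total contribution margin = 81,810 × $109.81 = $8,983,556.10.
Operating income = contribution − fixed costs = $8,983,556.10 − $4,782,300 = $4,201,256.10.
So DOL = total CM / EBIT = $8,983,556.10 / $4,201,256.10 = 2.1383.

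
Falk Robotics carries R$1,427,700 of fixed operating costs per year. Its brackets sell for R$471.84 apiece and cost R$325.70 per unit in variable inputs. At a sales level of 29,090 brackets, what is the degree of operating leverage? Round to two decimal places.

1.51

Total contribution margin = 29,090 × R$146.14 = R$4,251,212.60.
Subtracting fixed costs: EBIT = R$4,251,212.60 − R$1,427,700 = R$2,823,512.60.
So DOL = total CM / EBIT = R$4,251,212.60 / R$2,823,512.60 = 1.5056.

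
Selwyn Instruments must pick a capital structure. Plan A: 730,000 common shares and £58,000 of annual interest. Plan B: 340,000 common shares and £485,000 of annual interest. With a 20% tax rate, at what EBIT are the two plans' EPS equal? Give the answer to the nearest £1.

£857,256

At indifference, (EBIT − 58,000)(1 − t)/730,000 = (EBIT − 485,000)(1 − t)/340,000.
The (1 − t) factor cancels: (EBIT − 58,000) × 340,000 = (EBIT − 485,000) × 730,000.
EBIT × (730,000 − 340,000) = 485,000 × 730,000 − 58,000 × 340,000 = 334,330,000,000, so EBIT = 334,330,000,000 ÷ 390,000 = 857,256.41.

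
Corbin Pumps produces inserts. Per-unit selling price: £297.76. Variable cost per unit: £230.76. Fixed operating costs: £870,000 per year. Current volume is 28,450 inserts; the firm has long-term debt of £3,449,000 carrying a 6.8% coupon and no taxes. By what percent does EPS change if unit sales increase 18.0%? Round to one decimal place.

+42.8%

Total contribution margin = 28,450 × £67.00 = £1,906,150.00.
Operating income = contribution − fixed costs = £1,906,150.00 − £870,000 = £1,036,150.00.
Interest = £234,532.00, so EBIT − I = £801,618.00.
DCL = total CM / (EBIT − I) = £1,906,150.00 / £801,618.00 = 2.3779.
EPS therefore changes by 2.3779 × (+18.0%) = +42.8%.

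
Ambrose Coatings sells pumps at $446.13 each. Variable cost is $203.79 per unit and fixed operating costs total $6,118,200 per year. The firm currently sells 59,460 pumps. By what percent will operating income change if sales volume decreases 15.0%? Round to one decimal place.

-26.1%

At 59,460 units, contribution = 59,460 × $242.34 = $14,409,536.40.
Subtracting fixed costs: EBIT = $14,409,536.40 − $6,118,200 = $8,291,336.40.
Degree of operating leverage = $14,409,536.40 / $8,291,336.40 = 1.7379.
So EBIT moves 1.7379 × (-15.0%) = -26.1%.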